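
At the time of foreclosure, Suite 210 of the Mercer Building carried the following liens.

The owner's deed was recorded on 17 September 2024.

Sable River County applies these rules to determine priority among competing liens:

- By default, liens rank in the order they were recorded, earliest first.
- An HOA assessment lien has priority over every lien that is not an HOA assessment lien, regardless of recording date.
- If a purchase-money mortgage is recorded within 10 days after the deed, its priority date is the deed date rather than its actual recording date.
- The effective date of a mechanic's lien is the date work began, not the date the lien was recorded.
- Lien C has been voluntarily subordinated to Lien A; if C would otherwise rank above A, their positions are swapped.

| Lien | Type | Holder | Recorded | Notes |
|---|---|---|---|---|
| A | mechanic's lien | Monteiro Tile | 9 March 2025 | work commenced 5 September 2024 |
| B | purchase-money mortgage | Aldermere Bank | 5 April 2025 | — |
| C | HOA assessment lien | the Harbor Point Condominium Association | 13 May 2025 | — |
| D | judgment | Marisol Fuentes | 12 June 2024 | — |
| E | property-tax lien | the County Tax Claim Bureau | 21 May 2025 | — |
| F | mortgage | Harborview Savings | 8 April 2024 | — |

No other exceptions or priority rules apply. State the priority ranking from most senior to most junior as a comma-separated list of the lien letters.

A, F, D, C, B, E

First, effective dates: A's effective date is 5 September 2024, when work began; B was recorded 200 days after the deed, outside the 10-day window, so it keeps its recording date.
As an HOA assessment lien, C is senior to every other lien.
Ordering the rest by effective date: F (8 April 2024), D (12 June 2024), A (5 September 2024), B (5 April 2025), E (21 May 2025).
The subordination applies — C was senior to A — so C and A swap.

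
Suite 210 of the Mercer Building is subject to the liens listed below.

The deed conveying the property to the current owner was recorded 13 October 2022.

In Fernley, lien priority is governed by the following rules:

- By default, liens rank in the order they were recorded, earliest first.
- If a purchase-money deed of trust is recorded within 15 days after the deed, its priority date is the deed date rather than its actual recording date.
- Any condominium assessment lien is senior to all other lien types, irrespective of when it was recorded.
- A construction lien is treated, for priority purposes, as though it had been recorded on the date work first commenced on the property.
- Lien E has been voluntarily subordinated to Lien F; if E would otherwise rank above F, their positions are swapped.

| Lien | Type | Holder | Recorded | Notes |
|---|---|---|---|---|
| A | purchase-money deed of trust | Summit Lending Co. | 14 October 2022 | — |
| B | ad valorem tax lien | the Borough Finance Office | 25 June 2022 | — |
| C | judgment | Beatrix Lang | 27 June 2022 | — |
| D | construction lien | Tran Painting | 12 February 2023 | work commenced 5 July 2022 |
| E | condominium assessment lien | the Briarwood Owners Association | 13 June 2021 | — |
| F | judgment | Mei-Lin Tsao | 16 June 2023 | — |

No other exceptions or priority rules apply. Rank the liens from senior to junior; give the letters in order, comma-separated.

F, B, C, D, A, E

Effective dates after the stated exceptions: A's effective date is the deed date, 13 October 2022; D is treated as recorded 5 July 2022, the work-commencement date.
As a condominium assessment lien, E is senior to every other lien.
The other liens, earliest effective date first: B (25 June 2022), C (27 June 2022), D (5 July 2022), A (13 October 2022), F (16 June 2023).
E is senior to F before the subordination, so the two trade places.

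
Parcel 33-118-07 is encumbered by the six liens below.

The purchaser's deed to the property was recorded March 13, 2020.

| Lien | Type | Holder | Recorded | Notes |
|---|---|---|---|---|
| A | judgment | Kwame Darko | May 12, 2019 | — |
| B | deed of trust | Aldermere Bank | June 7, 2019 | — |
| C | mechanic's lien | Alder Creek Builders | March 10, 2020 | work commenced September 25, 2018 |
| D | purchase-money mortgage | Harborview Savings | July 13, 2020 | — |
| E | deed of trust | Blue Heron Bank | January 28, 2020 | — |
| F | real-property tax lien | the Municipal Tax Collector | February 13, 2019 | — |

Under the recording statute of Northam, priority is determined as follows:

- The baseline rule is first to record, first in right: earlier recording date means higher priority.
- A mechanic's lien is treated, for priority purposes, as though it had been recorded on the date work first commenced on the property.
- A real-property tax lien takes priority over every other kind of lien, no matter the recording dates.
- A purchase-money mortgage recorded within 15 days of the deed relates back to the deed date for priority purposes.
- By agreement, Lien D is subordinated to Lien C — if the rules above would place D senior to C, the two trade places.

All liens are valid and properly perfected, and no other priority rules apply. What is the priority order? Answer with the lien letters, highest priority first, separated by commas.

F, C, A, B, E, D

Adjusting effective dates: C's effective date is September 25, 2018, when work began; D missed the 15-day window (122 days after the deed), so its recording date stands.
F is a real-property tax lien, so it outranks all other liens regardless of date.
The other liens, earliest effective date first: C (September 25, 2018), A (May 12, 2019), B (June 7, 2019), E (January 28, 2020), D (July 13, 2020).
D already ranks below C; the subordination has no effect.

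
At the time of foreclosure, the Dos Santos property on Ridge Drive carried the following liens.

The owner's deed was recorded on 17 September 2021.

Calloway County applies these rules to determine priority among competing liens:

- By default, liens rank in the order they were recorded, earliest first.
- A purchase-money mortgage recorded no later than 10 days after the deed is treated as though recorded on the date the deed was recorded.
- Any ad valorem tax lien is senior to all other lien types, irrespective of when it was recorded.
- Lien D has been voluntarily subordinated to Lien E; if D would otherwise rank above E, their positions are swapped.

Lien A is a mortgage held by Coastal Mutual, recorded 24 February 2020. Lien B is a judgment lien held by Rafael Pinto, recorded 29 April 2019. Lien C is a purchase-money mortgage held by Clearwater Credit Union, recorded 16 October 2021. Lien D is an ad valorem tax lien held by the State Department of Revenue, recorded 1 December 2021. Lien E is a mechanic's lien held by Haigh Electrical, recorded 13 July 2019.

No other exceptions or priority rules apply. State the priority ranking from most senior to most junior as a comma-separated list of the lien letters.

E, B, D, A, C

Adjusting effective dates: C was recorded 29 days after the deed — beyond 10 days — so no relation-back applies.
D is an ad valorem tax lien, so it outranks all other liens regardless of date.
The other liens, earliest effective date first: B (29 April 2019), E (13 July 2019), A (24 February 2020), C (16 October 2021).
D is senior to E before the subordination, so the two trade places.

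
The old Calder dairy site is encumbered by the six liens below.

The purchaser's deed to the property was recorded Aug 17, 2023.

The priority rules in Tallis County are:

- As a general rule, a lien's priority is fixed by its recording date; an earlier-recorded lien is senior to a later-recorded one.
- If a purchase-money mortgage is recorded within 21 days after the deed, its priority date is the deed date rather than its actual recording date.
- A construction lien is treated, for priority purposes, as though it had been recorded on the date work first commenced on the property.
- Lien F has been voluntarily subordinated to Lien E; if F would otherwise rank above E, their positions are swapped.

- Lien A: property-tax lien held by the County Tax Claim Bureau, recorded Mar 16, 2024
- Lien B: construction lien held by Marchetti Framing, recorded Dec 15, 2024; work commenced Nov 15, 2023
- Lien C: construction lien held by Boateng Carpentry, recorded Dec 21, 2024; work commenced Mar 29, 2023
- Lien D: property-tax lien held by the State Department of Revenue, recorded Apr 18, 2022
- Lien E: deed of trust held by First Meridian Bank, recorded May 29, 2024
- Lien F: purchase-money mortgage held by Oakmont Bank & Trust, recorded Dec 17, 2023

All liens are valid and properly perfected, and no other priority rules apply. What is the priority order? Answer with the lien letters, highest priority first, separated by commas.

D, C, B, E, A, F

First, effective dates: B's effective date is Nov 15, 2023, when work began; C's effective date is Mar 29, 2023, when work began; F missed the 21-day window (122 days after the deed), so its recording date stands.
Ordering by effective date: D (Apr 18, 2022), C (Mar 29, 2023), B (Nov 15, 2023), F (Dec 17, 2023), A (Mar 16, 2024), E (May 29, 2024).
F is senior to E before the subordination, so the two trade places.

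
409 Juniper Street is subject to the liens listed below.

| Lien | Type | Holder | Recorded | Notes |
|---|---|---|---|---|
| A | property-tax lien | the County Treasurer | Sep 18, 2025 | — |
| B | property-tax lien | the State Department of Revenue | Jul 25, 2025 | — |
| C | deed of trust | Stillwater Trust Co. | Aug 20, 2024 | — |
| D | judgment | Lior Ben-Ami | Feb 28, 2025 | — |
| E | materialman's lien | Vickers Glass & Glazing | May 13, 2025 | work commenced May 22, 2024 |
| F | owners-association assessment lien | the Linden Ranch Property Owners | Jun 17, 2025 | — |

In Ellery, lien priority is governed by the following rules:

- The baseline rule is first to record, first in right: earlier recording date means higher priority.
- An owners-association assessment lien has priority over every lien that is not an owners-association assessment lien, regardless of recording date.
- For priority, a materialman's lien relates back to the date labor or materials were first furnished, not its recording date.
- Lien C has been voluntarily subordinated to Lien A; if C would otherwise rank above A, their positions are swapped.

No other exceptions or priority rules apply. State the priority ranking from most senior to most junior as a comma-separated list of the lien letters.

F, E, A, D, B, C

Effective dates after the stated exceptions: E is treated as recorded May 22, 2024, the work-commencement date.
F is an owners-association assessment lien, so it outranks all other liens regardless of date.
Ordering the rest by effective date: E (May 22, 2024), C (Aug 20, 2024), D (Feb 28, 2025), B (Jul 25, 2025), A (Sep 18, 2025).
C would otherwise be senior to A, so under the subordination agreement C and A exchange positions.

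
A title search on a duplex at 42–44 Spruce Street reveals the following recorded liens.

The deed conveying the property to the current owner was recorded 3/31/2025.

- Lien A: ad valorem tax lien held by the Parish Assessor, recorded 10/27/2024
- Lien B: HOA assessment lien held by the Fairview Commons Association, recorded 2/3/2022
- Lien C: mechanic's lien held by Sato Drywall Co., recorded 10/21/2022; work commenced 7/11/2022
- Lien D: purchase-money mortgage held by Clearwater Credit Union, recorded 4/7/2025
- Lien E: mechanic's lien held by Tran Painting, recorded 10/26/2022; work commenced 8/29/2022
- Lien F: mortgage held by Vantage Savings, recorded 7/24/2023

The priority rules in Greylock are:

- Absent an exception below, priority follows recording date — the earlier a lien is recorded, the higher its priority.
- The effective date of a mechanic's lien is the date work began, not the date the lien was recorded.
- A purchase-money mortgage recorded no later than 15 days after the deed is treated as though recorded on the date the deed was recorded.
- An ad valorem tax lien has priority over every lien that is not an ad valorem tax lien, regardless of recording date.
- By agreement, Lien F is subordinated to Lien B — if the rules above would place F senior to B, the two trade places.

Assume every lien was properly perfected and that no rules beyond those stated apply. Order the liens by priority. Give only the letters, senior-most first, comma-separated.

A, B, C, E, F, D

Adjusting effective dates: C's effective date is 7/11/2022, when work began; D was recorded within the 15-day window, so its effective date is the deed date 3/31/2025; E's effective date is 8/29/2022, when work began.
A is an ad valorem tax lien and takes priority over every other lien.
Ordering the rest by effective date: B (2/3/2022), C (7/11/2022), E (8/29/2022), F (7/24/2023), D (3/31/2025).
F is already junior to B, so the subordination agreement changes nothing.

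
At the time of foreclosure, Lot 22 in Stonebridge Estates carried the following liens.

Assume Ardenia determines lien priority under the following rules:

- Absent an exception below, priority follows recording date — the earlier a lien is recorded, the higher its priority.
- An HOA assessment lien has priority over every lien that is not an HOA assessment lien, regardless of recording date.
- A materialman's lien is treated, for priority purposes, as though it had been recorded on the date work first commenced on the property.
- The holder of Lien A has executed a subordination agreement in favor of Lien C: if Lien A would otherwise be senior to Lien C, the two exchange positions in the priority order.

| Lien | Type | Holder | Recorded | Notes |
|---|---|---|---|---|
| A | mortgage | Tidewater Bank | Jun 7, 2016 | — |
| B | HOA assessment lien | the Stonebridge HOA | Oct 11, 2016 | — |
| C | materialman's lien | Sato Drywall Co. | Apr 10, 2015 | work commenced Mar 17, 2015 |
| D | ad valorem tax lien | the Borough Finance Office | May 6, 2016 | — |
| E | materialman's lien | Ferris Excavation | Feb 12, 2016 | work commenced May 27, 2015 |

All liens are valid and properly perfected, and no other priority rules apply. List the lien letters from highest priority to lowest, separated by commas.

B, C, E, D, A

First, effective dates: C's effective date is Mar 17, 2015, when work began; E is treated as recorded May 27, 2015, the work-commencement date.
B is an HOA assessment lien and takes priority over every other lien.
Among the remaining liens, by effective date: C (Mar 17, 2015), E (May 27, 2015), D (May 6, 2016), A (Jun 7, 2016).
Since A is not senior to C, the subordination leaves the order unchanged.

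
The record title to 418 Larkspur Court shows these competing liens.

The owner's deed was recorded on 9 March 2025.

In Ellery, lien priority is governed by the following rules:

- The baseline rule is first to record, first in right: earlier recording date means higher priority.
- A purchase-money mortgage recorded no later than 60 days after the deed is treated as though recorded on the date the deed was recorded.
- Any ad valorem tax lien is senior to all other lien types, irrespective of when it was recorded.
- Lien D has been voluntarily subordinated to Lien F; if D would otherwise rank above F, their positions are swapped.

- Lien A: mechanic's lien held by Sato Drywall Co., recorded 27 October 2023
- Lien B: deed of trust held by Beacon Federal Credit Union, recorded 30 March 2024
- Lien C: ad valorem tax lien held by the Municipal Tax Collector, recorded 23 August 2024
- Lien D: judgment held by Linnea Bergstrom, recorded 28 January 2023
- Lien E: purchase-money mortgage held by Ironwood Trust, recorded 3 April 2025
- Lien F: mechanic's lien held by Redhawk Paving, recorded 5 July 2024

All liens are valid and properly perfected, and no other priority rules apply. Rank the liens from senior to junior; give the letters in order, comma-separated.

Effective dates after the stated exceptions: E relates back to the deed date 9 March 2025.
C, as an ad valorem tax lien, has superpriority and ranks first.
Ordering the rest by effective date: D (28 January 2023), A (27 October 2023), B (30 March 2024), F (5 July 2024), E (9 March 2025).
D would otherwise be senior to F, so under the subordination agreement D and F exchange positions.

C, F, A, B, D, E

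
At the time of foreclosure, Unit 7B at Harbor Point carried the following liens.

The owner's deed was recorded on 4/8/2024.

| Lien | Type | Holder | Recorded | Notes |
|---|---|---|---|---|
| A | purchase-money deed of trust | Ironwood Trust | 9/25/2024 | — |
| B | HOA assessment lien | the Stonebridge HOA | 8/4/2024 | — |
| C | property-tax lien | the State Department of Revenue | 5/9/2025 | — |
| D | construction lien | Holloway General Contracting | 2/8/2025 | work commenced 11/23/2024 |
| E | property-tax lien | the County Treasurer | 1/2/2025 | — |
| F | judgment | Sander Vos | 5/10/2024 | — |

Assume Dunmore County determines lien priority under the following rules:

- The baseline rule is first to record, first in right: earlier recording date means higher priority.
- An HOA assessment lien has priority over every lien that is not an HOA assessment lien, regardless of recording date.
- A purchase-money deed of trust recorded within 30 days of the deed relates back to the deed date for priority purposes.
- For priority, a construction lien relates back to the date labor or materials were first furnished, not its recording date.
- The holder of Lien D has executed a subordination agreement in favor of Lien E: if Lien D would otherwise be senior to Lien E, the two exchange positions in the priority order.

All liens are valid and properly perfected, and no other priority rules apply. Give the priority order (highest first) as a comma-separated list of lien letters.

Effective dates: A missed the 30-day window (170 days after the deed), so its recording date stands; D relates back to 11/23/2024 (work commenced).
B is an HOA assessment lien, so it outranks all other liens regardless of date.
Among the remaining liens, by effective date: F (5/10/2024), A (9/25/2024), D (11/23/2024), E (1/2/2025), C (5/9/2025).
Because D would otherwise rank above E, the subordination swaps them.

B, F, A, E, D, C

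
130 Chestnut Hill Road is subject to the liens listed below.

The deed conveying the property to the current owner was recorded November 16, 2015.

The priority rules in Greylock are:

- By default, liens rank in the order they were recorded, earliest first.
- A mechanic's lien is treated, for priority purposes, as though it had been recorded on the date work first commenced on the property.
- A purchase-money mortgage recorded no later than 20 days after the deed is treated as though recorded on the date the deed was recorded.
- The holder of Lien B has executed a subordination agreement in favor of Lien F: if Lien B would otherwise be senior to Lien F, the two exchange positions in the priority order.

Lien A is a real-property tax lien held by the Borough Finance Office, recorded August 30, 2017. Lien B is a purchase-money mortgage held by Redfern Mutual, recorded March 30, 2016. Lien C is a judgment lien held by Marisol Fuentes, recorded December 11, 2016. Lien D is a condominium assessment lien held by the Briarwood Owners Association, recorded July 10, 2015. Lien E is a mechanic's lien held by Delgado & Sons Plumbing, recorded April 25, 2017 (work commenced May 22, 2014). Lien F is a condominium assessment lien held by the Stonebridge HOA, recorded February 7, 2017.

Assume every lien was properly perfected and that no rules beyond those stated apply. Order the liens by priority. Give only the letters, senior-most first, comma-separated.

E, D, F, C, B, A

Effective dates after the stated exceptions: B was recorded 135 days after the deed — beyond 20 days — so no relation-back applies; E is treated as recorded May 22, 2014, the work-commencement date.
By effective date, earliest first: E (May 22, 2014), D (July 10, 2015), B (March 30, 2016), C (December 11, 2016), F (February 7, 2017), A (August 30, 2017).
B would otherwise be senior to F, so under the subordination agreement B and F exchange positions.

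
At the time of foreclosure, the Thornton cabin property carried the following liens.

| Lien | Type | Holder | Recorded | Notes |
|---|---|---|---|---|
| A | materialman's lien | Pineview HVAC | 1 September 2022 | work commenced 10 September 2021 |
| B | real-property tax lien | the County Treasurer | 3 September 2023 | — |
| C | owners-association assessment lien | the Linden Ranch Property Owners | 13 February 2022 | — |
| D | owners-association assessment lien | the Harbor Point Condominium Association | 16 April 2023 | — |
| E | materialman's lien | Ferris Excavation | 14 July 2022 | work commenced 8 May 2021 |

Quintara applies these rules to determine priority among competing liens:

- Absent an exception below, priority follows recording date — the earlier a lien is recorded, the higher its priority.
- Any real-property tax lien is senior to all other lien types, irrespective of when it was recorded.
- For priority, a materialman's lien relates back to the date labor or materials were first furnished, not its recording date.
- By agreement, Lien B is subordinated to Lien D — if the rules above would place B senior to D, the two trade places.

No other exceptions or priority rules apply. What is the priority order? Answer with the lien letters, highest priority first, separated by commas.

D, E, A, C, B

Adjusting effective dates: A is treated as recorded 10 September 2021, the work-commencement date; E is treated as recorded 8 May 2021, the work-commencement date.
B, as a real-property tax lien, has superpriority and ranks first.
Ordering the rest by effective date: E (8 May 2021), A (10 September 2021), C (13 February 2022), D (16 April 2023).
B is senior to D before the subordination, so the two trade places.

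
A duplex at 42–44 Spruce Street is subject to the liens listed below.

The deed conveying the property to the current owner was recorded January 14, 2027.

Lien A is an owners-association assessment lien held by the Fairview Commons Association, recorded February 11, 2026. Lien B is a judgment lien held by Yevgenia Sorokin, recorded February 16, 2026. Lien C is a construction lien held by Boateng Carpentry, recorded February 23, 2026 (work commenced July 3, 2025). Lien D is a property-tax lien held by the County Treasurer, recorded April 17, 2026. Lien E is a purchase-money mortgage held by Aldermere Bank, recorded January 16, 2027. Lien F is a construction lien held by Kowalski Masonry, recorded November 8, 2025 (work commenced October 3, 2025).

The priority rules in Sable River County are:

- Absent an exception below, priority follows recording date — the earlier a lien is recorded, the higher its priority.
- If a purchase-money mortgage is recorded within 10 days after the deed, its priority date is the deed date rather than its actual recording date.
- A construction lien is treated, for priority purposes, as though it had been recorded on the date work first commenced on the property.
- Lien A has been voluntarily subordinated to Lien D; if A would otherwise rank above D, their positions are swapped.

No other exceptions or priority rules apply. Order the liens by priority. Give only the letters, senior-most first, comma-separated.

First, effective dates: C is treated as recorded July 3, 2025, the work-commencement date; E relates back to the deed date January 14, 2027; F is treated as recorded October 3, 2025, the work-commencement date.
Sorted by effective date: C (July 3, 2025), F (October 3, 2025), A (February 11, 2026), B (February 16, 2026), D (April 17, 2026), E (January 14, 2027).
A would otherwise be senior to D, so under the subordination agreement A and D exchange positions.

C, F, D, B, A, E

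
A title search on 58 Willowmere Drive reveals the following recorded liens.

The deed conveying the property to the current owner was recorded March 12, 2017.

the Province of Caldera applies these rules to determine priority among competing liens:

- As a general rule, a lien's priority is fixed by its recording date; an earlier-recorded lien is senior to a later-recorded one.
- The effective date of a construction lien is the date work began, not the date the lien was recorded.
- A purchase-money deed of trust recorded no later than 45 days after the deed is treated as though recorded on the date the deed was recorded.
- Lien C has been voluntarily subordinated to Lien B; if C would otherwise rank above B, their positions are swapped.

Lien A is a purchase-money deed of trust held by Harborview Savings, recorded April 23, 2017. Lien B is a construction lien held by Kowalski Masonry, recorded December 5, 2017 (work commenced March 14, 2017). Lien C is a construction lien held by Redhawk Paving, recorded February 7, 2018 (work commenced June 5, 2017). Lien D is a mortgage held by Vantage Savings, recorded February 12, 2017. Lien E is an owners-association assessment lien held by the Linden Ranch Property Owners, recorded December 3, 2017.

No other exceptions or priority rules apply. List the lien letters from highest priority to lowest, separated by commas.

First, effective dates: A relates back to the deed date March 12, 2017; B's effective date is March 14, 2017, when work began; C is treated as recorded June 5, 2017, the work-commencement date.
Ordering by effective date: D (February 12, 2017), A (March 12, 2017), B (March 14, 2017), C (June 5, 2017), E (December 3, 2017).
Since C is not senior to B, the subordination leaves the order unchanged.

D, A, B, C, E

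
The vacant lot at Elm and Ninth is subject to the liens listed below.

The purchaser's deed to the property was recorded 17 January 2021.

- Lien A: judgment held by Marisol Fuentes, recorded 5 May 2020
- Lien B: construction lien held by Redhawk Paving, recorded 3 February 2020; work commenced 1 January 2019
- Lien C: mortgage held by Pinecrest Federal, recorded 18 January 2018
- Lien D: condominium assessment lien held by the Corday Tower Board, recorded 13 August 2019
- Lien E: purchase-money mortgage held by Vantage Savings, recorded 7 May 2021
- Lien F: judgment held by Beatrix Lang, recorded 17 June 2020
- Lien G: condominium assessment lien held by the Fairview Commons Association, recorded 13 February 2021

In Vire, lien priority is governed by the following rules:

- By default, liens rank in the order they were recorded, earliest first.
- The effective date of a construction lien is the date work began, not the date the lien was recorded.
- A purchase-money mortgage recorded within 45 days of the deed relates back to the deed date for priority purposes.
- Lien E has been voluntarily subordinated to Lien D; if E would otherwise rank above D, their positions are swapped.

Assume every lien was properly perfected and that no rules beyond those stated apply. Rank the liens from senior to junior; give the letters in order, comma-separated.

First, effective dates: B relates back to 1 January 2019 (work commenced); E was recorded 110 days after the deed, outside the 45-day window, so it keeps its recording date.
By effective date: C (18 January 2018), B (1 January 2019), D (13 August 2019), A (5 May 2020), F (17 June 2020), G (13 February 2021), E (7 May 2021).
E is already junior to D, so the subordination agreement changes nothing.

C, B, D, A, F, G, E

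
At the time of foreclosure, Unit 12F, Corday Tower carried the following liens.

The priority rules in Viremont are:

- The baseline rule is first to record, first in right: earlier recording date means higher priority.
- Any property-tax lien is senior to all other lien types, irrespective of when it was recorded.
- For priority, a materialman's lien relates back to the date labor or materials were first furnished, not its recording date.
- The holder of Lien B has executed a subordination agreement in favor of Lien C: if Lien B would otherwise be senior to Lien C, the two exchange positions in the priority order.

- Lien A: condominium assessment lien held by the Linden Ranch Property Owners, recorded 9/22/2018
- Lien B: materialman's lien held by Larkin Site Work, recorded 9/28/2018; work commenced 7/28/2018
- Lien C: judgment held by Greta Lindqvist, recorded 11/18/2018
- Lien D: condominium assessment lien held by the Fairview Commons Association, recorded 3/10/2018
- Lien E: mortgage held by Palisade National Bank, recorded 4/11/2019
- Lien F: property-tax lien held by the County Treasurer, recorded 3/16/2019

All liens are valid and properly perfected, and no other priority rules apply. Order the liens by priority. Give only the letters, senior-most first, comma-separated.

F, D, C, A, B, E

Effective dates after the stated exceptions: B relates back to 7/28/2018 (work commenced).
F, as a property-tax lien, has superpriority and ranks first.
The other liens, earliest effective date first: D (3/10/2018), B (7/28/2018), A (9/22/2018), C (11/18/2018), E (4/11/2019).
B would otherwise be senior to C, so under the subordination agreement B and C exchange positions.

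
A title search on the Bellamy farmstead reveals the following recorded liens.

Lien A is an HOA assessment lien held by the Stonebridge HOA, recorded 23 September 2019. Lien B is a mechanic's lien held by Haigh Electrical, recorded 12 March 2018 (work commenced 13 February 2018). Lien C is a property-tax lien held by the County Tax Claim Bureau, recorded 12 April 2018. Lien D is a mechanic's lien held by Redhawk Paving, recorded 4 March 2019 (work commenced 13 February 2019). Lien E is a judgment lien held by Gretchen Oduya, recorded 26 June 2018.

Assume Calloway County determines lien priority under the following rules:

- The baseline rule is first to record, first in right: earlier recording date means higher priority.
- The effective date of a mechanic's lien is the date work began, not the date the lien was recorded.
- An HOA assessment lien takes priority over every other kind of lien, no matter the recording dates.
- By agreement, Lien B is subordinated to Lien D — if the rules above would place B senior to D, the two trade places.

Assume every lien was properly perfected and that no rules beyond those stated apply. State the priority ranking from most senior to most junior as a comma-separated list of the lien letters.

Effective dates after the stated exceptions: B's effective date is 13 February 2018, when work began; D is treated as recorded 13 February 2019, the work-commencement date.
As an HOA assessment lien, A is senior to every other lien.
Ordering the rest by effective date: B (13 February 2018), C (12 April 2018), E (26 June 2018), D (13 February 2019).
B is senior to D before the subordination, so the two trade places.

A, D, C, E, B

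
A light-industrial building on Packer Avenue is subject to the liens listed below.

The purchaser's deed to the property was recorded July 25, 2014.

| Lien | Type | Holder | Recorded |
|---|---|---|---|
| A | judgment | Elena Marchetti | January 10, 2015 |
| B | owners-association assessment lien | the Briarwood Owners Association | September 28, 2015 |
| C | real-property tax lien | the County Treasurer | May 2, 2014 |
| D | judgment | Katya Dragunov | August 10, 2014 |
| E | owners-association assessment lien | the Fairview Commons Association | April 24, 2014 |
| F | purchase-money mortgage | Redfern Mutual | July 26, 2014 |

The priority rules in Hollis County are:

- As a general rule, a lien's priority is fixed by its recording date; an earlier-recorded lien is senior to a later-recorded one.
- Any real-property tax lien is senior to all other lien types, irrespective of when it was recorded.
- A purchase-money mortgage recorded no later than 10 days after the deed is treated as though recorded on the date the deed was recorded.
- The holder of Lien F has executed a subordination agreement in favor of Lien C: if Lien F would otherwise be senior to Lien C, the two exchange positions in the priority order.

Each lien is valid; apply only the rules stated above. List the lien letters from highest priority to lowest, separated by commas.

C, E, F, D, A, B

First, effective dates: F's effective date is the deed date, July 25, 2014.
C is a real-property tax lien, so it outranks all other liens regardless of date.
Among the remaining liens, by effective date: E (April 24, 2014), F (July 25, 2014), D (August 10, 2014), A (January 10, 2015), B (September 28, 2015).
F already ranks below C; the subordination has no effect.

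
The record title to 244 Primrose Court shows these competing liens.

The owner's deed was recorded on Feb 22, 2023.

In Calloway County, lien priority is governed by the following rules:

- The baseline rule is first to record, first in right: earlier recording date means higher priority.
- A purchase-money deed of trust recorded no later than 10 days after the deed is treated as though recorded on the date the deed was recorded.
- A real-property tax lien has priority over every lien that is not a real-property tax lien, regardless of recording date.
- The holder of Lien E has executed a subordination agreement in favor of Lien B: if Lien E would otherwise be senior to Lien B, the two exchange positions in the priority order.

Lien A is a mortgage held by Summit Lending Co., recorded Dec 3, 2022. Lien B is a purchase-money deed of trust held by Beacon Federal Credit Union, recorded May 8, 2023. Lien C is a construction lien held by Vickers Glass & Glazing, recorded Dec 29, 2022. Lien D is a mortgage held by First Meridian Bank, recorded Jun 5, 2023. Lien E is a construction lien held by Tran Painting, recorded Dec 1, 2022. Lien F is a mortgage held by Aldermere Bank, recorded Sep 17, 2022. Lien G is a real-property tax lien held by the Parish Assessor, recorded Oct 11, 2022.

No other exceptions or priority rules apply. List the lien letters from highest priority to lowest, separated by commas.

Adjusting effective dates: B was recorded 75 days after the deed — beyond 10 days — so no relation-back applies.
G, as a real-property tax lien, has superpriority and ranks first.
Remaining liens by effective date: F (Sep 17, 2022), E (Dec 1, 2022), A (Dec 3, 2022), C (Dec 29, 2022), B (May 8, 2023), D (Jun 5, 2023).
The subordination applies — E was senior to B — so E and B swap.

G, F, B, A, C, E, D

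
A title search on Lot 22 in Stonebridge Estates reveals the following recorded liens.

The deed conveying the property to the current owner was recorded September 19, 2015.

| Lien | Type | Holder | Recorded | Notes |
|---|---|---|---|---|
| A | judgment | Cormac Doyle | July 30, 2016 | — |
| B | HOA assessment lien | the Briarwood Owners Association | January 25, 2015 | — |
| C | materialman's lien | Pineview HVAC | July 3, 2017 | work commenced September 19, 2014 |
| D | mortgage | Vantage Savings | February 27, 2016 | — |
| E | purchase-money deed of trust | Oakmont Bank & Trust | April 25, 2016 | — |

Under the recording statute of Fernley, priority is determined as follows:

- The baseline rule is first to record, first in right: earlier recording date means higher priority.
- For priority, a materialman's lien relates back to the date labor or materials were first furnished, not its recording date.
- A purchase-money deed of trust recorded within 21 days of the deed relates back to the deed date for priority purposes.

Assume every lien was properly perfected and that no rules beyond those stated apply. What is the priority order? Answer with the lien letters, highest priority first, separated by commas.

First, effective dates: C's effective date is September 19, 2014, when work began; E missed the 21-day window (219 days after the deed), so its recording date stands.
Ordering by effective date: C (September 19, 2014), B (January 25, 2015), D (February 27, 2016), E (April 25, 2016), A (July 30, 2016).

C, B, D, E, A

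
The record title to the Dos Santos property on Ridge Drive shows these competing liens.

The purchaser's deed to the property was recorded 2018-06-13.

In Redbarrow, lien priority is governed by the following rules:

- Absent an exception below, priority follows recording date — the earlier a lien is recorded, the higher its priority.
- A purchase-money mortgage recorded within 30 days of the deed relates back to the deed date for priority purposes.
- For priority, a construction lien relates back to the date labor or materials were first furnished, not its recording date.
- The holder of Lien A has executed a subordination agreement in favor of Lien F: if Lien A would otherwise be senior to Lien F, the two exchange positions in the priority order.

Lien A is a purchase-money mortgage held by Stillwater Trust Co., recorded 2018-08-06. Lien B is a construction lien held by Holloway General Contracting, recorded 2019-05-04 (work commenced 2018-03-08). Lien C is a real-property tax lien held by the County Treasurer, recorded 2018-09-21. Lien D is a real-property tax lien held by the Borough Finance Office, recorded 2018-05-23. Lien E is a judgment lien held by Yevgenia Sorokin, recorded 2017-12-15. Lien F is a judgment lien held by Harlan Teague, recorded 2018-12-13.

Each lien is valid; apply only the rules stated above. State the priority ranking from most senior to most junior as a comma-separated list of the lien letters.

E, B, D, F, C, A

First, effective dates: A was recorded 54 days after the deed — beyond 30 days — so no relation-back applies; B is treated as recorded 2018-03-08, the work-commencement date.
By effective date, earliest first: E (2017-12-15), B (2018-03-08), D (2018-05-23), A (2018-08-06), C (2018-09-21), F (2018-12-13).
Because A would otherwise rank above F, the subordination swaps them.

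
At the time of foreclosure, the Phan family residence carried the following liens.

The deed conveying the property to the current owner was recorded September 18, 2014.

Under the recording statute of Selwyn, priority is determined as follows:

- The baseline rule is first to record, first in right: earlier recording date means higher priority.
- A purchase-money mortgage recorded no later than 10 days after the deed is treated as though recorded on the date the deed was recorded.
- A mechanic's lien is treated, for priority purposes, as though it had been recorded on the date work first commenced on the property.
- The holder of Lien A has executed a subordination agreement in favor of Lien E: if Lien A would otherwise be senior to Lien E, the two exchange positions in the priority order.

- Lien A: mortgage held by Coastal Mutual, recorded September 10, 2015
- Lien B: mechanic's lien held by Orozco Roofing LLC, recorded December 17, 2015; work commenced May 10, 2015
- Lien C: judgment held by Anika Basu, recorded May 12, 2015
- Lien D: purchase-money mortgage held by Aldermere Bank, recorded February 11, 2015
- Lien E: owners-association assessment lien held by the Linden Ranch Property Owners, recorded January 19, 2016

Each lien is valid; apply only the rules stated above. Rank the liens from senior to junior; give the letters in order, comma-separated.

D, B, C, E, A

First, effective dates: B's effective date is May 10, 2015, when work began; D missed the 10-day window (146 days after the deed), so its recording date stands.
Ordering by effective date: D (February 11, 2015), B (May 10, 2015), C (May 12, 2015), A (September 10, 2015), E (January 19, 2016).
A is senior to E before the subordination, so the two trade places.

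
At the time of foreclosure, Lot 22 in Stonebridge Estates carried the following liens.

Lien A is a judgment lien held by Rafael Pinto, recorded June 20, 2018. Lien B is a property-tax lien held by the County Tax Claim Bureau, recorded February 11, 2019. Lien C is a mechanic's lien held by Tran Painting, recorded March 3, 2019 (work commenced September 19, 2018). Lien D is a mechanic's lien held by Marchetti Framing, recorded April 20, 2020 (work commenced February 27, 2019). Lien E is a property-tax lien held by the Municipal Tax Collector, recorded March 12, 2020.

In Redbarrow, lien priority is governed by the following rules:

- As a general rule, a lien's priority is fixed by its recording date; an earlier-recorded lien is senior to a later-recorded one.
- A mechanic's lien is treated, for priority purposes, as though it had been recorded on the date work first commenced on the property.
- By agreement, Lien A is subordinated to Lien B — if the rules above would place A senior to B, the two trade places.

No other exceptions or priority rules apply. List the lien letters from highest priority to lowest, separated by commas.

B, C, A, D, E

First, effective dates: C is treated as recorded September 19, 2018, the work-commencement date; D relates back to February 27, 2019 (work commenced).
By effective date, earliest first: A (June 20, 2018), C (September 19, 2018), B (February 11, 2019), D (February 27, 2019), E (March 12, 2020).
The subordination applies — A was senior to B — so A and B swap.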